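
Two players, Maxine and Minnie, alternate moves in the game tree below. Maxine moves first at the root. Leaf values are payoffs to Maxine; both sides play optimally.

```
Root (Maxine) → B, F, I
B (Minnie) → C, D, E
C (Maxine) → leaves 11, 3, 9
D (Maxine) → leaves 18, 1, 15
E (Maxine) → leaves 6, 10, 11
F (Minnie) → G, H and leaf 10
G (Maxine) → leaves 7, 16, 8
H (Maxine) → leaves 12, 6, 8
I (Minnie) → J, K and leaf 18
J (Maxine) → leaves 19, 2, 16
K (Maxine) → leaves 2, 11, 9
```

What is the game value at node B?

11

C: max(11, 3, 9) = 11
D: max(18, 1, 15) = 18
E: max(6, 10, 11) = 11
B: min(11, 18, 11) = 11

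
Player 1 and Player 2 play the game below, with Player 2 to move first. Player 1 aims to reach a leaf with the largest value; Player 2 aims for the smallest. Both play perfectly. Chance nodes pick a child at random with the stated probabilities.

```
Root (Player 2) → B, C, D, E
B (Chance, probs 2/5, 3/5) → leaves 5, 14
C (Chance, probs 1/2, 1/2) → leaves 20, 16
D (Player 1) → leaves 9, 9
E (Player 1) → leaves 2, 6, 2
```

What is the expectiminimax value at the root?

B (Chance): 2/5·5 + 3/5·14 = 10.4
C (Chance): 1/2·20 + 1/2·16 = 18
D (Player 1): max(9, 9) = 9
E (Player 1): max(2, 6, 2) = 6
Root (Player 2): min(10.4, 18, 9, 6) = 6

6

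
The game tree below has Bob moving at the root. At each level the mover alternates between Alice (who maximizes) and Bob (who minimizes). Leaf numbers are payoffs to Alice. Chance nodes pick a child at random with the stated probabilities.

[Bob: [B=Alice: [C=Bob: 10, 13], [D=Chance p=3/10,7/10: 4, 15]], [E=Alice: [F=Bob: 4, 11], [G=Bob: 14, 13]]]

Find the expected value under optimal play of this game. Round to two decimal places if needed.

11.7

C (Bob): min(10, 13) = 10
D (Chance): 3/10·4 + 7/10·15 = 11.7
B (Alice): max(10, 11.7) = 11.7
F (Bob): min(4, 11) = 4
G (Bob): min(14, 13) = 13
E (Alice): max(4, 13) = 13
Root (Bob): min(11.7, 13) = 11.7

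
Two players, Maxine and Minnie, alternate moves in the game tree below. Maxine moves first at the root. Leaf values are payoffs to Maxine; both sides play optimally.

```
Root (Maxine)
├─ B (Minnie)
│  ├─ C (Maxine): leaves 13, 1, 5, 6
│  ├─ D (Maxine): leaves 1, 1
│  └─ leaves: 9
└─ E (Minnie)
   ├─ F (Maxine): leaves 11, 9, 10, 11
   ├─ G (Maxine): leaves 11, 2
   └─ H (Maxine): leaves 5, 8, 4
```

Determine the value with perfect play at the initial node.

C (Maxine): max(13, 1, 5, 6) = 13
D (Maxine): max(1, 1) = 1
B (Minnie): min(13, 1, 9) = 1
F (Maxine): max(11, 9, 10, 11) = 11
G (Maxine): max(11, 2) = 11
H (Maxine): max(5, 8, 4) = 8
E (Minnie): min(11, 11, 8) = 8
Root (Maxine): max(1, 8) = 8

8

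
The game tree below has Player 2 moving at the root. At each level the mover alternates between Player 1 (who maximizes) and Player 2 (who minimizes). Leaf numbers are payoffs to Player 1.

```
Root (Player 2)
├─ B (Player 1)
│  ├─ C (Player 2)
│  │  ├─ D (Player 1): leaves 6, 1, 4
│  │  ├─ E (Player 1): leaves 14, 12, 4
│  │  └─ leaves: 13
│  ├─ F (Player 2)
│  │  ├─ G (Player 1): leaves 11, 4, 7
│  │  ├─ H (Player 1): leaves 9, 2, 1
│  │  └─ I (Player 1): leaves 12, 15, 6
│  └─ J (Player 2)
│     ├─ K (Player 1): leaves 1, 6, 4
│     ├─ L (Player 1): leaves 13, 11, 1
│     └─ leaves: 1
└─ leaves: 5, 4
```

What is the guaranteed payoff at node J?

K: max(1, 6, 4) = 6
L: max(13, 11, 1) = 13
J: min(6, 13, 1) = 1

1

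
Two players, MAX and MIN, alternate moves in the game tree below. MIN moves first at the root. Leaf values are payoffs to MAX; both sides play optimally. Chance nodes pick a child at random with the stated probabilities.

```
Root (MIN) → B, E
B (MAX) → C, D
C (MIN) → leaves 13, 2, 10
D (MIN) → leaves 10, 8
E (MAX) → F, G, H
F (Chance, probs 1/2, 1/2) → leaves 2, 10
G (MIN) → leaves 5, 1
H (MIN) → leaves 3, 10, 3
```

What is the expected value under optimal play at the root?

C (MIN): min(13, 2, 10) = 2
D (MIN): min(10, 8) = 8
B (MAX): max(2, 8) = 8
F (Chance): 1/2·2 + 1/2·10 = 6
G (MIN): min(5, 1) = 1
H (MIN): min(3, 10, 3) = 3
E (MAX): max(6, 1, 3) = 6
Root (MIN): min(8, 6) = 6

6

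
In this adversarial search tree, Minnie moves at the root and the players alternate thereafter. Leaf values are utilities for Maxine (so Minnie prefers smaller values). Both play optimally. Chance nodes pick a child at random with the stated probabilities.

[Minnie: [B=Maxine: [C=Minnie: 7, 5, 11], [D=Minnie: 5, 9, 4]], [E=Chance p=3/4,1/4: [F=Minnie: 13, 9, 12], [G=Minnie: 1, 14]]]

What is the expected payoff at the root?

C (Minnie): min(7, 5, 11) = 5
D (Minnie): min(5, 9, 4) = 4
B (Maxine): max(5, 4) = 5
F (Minnie): min(13, 9, 12) = 9
G (Minnie): min(1, 14) = 1
E (Chance): 3/4·9 + 1/4·1 = 7
Root (Minnie): min(5, 7) = 5

5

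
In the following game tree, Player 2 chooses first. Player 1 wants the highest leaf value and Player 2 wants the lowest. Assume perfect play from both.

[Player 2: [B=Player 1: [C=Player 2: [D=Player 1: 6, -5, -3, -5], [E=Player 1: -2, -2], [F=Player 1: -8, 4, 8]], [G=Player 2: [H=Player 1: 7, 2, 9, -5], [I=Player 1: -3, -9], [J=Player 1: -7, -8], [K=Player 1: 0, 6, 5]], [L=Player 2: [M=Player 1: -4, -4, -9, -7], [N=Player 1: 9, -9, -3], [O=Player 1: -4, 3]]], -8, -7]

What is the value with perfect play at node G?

H: max(7, 2, 9, -5) = 9
I: max(-3, -9) = -3
J: max(-7, -8) = -7
K: max(0, 6, 5) = 6
G: min(9, -3, -7, 6) = -7

-7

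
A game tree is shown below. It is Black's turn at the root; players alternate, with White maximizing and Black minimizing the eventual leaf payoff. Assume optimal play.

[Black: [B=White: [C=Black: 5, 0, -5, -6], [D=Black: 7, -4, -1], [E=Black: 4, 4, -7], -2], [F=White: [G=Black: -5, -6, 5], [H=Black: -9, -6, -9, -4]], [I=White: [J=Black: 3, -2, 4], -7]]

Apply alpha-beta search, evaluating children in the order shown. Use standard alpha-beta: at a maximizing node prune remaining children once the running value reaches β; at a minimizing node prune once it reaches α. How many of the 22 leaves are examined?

C [α=-∞,β=+∞]: v=-6
D [α=-6,β=+∞]: v=-4
E [α=-4,β=+∞]: v=-7
B [α=-∞,β=+∞]: v=-2
G [α=-∞,β=-2]: v=-6
H [α=-6,β=-2]: v=-9 after child 1 ≤ α → α-cutoff, skip 3
F [α=-∞,β=-2]: v=-6
J [α=-∞,β=-6]: v=-2
I [α=-∞,β=-6]: v=-2 after child 1 ≥ β → β-cutoff, skip 1
Root [α=-∞,β=+∞]: v=-6
Leaves evaluated: 18 of 22.

18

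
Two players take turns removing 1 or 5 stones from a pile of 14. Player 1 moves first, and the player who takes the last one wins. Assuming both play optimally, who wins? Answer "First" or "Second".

i:   0  1  2  3  4  5  6  7  8  9 10 11 12 13 14
     L  W  L  W  L  W  L  W  L  W  L  W  L  W  L
Position 14 is L, so the second player wins.

Second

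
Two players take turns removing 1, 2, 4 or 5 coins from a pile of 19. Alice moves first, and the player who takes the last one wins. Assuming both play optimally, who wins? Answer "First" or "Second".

i:   0  1  2  3  4  5  6  7  8  9 10 11 12 13 14 15 16 17 18 19
     L  W  W  L  W  W  L  W  W  L  W  W  L  W  W  L  W  W  L  W
Position 19 is W, so the first player wins.

First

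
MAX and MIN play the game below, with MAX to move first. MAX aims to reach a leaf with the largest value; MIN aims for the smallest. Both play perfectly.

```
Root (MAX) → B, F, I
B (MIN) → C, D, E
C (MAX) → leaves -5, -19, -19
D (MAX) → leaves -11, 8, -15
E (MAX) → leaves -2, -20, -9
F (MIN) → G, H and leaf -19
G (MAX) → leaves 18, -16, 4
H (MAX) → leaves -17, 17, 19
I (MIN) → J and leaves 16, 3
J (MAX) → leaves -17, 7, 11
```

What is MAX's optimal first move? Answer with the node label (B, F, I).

C (MAX): max(-5, -19, -19) = -5
D (MAX): max(-11, 8, -15) = 8
E (MAX): max(-2, -20, -9) = -2
B (MIN): min(-5, 8, -2) = -5
G (MAX): max(18, -16, 4) = 18
H (MAX): max(-17, 17, 19) = 19
F (MIN): min(18, 19, -19) = -19
J (MAX): max(-17, 7, 11) = 11
I (MIN): min(11, 16, 3) = 3
Root (MAX): max(-5, -19, 3) = 3
MAX picks the child with the highest value: I (value 3).

I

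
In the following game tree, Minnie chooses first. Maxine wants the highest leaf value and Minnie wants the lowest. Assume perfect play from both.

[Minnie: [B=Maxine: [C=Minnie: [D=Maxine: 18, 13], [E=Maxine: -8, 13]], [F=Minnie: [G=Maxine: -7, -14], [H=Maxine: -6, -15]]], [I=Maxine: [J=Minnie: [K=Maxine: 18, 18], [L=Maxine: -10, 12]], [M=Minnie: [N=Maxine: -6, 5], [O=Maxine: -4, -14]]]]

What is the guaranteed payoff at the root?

D (Maxine): max(18, 13) = 18
E (Maxine): max(-8, 13) = 13
C (Minnie): min(18, 13) = 13
G (Maxine): max(-7, -14) = -7
H (Maxine): max(-6, -15) = -6
F (Minnie): min(-7, -6) = -7
B (Maxine): max(13, -7) = 13
K (Maxine): max(18, 18) = 18
L (Maxine): max(-10, 12) = 12
J (Minnie): min(18, 12) = 12
N (Maxine): max(-6, 5) = 5
O (Maxine): max(-4, -14) = -4
M (Minnie): min(5, -4) = -4
I (Maxine): max(12, -4) = 12
Root (Minnie): min(13, 12) = 12

12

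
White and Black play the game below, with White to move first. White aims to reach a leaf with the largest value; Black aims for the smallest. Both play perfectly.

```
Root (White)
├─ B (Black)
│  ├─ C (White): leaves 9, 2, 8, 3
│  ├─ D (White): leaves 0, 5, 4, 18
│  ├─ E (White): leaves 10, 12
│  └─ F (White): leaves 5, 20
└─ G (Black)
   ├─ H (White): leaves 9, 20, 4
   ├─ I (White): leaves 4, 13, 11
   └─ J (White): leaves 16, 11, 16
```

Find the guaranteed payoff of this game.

C (White): max(9, 2, 8, 3) = 9
D (White): max(0, 5, 4, 18) = 18
E (White): max(10, 12) = 12
F (White): max(5, 20) = 20
B (Black): min(9, 18, 12, 20) = 9
H (White): max(9, 20, 4) = 20
I (White): max(4, 13, 11) = 13
J (White): max(16, 11, 16) = 16
G (Black): min(20, 13, 16) = 13
Root (White): max(9, 13) = 13

13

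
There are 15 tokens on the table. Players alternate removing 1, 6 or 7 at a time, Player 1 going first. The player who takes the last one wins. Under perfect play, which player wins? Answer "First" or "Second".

First

W/L table (W = player to move can force a win):
i:   0  1  2  3  4  5  6  7  8  9 10 11 12 13 14 15
     L  W  L  W  L  W  W  W  W  W  W  W  L  W  L  W
Position 15 is W, so the first player wins.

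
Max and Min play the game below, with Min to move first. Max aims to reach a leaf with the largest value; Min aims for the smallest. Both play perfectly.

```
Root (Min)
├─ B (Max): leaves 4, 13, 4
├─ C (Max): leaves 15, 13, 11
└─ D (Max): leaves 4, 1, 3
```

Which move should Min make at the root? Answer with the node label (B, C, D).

B (Max): max(4, 13, 4) = 13
C (Max): max(15, 13, 11) = 15
D (Max): max(4, 1, 3) = 4
Root (Min): min(13, 15, 4) = 4
Min picks the child with the lowest value: D (value 4).

D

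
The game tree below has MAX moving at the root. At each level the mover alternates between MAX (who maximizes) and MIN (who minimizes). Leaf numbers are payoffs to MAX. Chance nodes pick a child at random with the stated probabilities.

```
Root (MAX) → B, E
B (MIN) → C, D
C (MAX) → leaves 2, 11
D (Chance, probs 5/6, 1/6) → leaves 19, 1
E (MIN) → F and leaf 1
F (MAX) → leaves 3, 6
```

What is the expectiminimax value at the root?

11

C (MAX): max(2, 11) = 11
D (Chance): 5/6·19 + 1/6·1 = 16
B (MIN): min(11, 16) = 11
F (MAX): max(3, 6) = 6
E (MIN): min(6, 1) = 1
Root (MAX): max(11, 1) = 11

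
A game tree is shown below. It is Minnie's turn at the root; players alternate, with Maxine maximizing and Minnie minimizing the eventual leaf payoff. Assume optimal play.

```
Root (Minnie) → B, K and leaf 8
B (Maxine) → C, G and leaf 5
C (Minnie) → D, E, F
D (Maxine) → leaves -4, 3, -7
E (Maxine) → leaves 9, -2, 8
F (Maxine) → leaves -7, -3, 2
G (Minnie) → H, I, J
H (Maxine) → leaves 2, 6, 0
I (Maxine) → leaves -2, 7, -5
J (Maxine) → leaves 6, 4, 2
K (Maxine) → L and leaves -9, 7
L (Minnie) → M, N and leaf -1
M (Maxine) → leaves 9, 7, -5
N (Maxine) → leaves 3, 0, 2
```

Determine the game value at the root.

6

D (Maxine): max(-4, 3, -7) = 3
E (Maxine): max(9, -2, 8) = 9
F (Maxine): max(-7, -3, 2) = 2
C (Minnie): min(3, 9, 2) = 2
H (Maxine): max(2, 6, 0) = 6
I (Maxine): max(-2, 7, -5) = 7
J (Maxine): max(6, 4, 2) = 6
G (Minnie): min(6, 7, 6) = 6
B (Maxine): max(2, 6, 5) = 6
M (Maxine): max(9, 7, -5) = 9
N (Maxine): max(3, 0, 2) = 3
L (Minnie): min(9, 3, -1) = -1
K (Maxine): max(-1, -9, 7) = 7
Root (Minnie): min(6, 7, 8) = 6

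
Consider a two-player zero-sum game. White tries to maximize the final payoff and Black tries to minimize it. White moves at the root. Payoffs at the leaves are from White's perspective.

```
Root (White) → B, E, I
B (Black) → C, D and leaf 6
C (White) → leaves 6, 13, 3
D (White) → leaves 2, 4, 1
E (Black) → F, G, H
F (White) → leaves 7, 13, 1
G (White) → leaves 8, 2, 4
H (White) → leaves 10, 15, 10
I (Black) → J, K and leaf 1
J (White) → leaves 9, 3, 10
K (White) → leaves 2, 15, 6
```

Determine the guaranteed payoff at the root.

8

C (White): max(6, 13, 3) = 13
D (White): max(2, 4, 1) = 4
B (Black): min(13, 4, 6) = 4
F (White): max(7, 13, 1) = 13
G (White): max(8, 2, 4) = 8
H (White): max(10, 15, 10) = 15
E (Black): min(13, 8, 15) = 8
J (White): max(9, 3, 10) = 10
K (White): max(2, 15, 6) = 15
I (Black): min(10, 15, 1) = 1
Root (White): max(4, 8, 1) = 8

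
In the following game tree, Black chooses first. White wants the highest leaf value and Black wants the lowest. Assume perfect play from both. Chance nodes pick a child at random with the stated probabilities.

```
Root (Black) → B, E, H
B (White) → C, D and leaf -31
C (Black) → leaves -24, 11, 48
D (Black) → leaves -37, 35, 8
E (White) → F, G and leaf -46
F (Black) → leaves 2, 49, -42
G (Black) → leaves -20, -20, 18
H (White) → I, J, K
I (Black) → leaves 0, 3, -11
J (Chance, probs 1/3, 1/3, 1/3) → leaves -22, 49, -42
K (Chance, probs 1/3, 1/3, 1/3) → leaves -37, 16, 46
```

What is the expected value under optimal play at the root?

-24

C (Black): min(-24, 11, 48) = -24
D (Black): min(-37, 35, 8) = -37
B (White): max(-24, -37, -31) = -24
F (Black): min(2, 49, -42) = -42
G (Black): min(-20, -20, 18) = -20
E (White): max(-42, -20, -46) = -20
I (Black): min(0, 3, -11) = -11
J (Chance): 1/3·-22 + 1/3·49 + 1/3·-42 = -5
K (Chance): 1/3·-37 + 1/3·16 + 1/3·46 = 8.33
H (White): max(-11, -5, 8.33) = 8.33
Root (Black): min(-24, -20, 8.33) = -24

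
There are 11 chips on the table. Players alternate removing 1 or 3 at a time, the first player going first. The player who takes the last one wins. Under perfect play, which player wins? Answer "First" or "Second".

Positions where the player to move wins (W) vs loses (L):
i:   0  1  2  3  4  5  6  7  8  9 10 11
     L  W  L  W  L  W  L  W  L  W  L  W
Position 11 is W, so the first player wins.

First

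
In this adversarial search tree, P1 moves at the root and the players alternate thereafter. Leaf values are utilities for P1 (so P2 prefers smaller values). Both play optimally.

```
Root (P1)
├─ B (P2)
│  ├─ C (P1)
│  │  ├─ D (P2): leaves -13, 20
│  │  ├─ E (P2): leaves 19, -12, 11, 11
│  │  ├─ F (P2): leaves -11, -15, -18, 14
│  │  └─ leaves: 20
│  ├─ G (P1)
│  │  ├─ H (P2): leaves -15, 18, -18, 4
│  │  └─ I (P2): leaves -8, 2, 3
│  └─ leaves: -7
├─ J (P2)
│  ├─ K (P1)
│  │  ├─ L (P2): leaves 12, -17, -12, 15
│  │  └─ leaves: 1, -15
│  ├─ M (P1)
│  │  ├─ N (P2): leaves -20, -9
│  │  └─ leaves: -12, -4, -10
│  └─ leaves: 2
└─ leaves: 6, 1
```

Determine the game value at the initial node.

D (P2): min(-13, 20) = -13
E (P2): min(19, -12, 11, 11) = -12
F (P2): min(-11, -15, -18, 14) = -18
C (P1): max(-13, -12, -18, 20) = 20
H (P2): min(-15, 18, -18, 4) = -18
I (P2): min(-8, 2, 3) = -8
G (P1): max(-18, -8) = -8
B (P2): min(20, -8, -7) = -8
L (P2): min(12, -17, -12, 15) = -17
K (P1): max(-17, 1, -15) = 1
N (P2): min(-20, -9) = -20
M (P1): max(-20, -12, -4, -10) = -4
J (P2): min(1, -4, 2) = -4
Root (P1): max(-8, -4, 6, 1) = 6

6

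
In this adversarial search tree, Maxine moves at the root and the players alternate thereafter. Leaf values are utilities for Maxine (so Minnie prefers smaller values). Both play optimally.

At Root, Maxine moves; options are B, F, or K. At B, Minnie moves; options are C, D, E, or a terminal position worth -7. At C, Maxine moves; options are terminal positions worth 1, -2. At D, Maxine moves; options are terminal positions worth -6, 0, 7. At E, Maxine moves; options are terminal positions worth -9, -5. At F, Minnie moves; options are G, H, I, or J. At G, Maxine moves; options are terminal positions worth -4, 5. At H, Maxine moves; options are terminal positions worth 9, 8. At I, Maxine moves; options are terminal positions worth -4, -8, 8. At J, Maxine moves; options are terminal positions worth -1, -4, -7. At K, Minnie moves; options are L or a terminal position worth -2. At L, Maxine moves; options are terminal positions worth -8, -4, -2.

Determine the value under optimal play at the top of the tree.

C (Maxine): max(1, -2) = 1
D (Maxine): max(-6, 0, 7) = 7
E (Maxine): max(-9, -5) = -5
B (Minnie): min(1, 7, -5, -7) = -7
G (Maxine): max(-4, 5) = 5
H (Maxine): max(9, 8) = 9
I (Maxine): max(-4, -8, 8) = 8
J (Maxine): max(-1, -4, -7) = -1
F (Minnie): min(5, 9, 8, -1) = -1
L (Maxine): max(-8, -4, -2) = -2
K (Minnie): min(-2, -2) = -2
Root (Maxine): max(-7, -1, -2) = -1

-1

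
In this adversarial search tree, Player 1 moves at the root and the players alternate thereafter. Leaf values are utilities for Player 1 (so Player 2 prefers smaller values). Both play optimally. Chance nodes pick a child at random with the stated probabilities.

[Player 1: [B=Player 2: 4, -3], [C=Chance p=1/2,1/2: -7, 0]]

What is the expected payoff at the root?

-3

B (Player 2): min(4, -3) = -3
C (Chance): 1/2·-7 + 1/2·0 = -3.5
Root (Player 1): max(-3, -3.5) = -3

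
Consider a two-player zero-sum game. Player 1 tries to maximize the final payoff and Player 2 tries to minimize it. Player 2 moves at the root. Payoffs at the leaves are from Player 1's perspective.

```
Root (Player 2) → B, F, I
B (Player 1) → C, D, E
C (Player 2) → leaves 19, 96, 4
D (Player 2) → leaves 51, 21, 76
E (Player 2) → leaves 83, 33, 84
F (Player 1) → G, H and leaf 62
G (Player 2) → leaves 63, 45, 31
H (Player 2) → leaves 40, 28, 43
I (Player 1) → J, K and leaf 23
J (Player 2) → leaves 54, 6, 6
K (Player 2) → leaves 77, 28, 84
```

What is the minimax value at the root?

C (Player 2): min(19, 96, 4) = 4
D (Player 2): min(51, 21, 76) = 21
E (Player 2): min(83, 33, 84) = 33
B (Player 1): max(4, 21, 33) = 33
G (Player 2): min(63, 45, 31) = 31
H (Player 2): min(40, 28, 43) = 28
F (Player 1): max(31, 28, 62) = 62
J (Player 2): min(54, 6, 6) = 6
K (Player 2): min(77, 28, 84) = 28
I (Player 1): max(6, 28, 23) = 28
Root (Player 2): min(33, 62, 28) = 28

28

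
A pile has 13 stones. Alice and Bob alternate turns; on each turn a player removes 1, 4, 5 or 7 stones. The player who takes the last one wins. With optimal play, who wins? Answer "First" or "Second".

Compute winning (W) and losing (L) positions by backward induction:
i:   0  1  2  3  4  5  6  7  8  9 10 11 12 13
     L  W  L  W  W  W  W  W  L  W  L  W  W  W
Position 13 is W, so the first player wins.

First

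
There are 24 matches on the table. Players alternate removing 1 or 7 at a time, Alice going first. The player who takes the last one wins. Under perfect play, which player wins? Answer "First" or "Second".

Second

i:   0  1  2  3  4  5  6  7  8  9 10 11 12 13 14 15 16 17 18 19 20 21 22 23 24
     L  W  L  W  L  W  L  W  L  W  L  W  L  W  L  W  L  W  L  W  L  W  L  W  L
Position 24 is L, so the second player wins.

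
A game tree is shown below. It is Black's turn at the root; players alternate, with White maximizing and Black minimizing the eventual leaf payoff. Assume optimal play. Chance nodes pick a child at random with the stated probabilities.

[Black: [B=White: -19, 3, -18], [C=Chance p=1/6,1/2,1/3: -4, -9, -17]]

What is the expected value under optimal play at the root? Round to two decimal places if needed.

B (White): max(-19, 3, -18) = 3
C (Chance): 1/6·-4 + 1/2·-9 + 1/3·-17 = -10.83
Root (Black): min(3, -10.83) = -10.83

-10.83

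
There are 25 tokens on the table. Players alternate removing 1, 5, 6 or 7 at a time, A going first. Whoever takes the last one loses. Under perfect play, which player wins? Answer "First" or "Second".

W/L table (W = player to move can force a win):
i:   0  1  2  3  4  5  6  7  8  9 10 11 12 13 14 15 16 17 18 19 20 21 22 23 24 25
     W  L  W  L  W  L  W  W  W  W  W  W  W  L  W  L  W  L  W  W  W  W  W  W  W  L
Position 25 is L, so the second player wins.

Second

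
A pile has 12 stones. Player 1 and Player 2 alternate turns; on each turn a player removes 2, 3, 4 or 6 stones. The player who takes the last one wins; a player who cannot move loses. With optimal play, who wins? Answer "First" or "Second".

i:   0  1  2  3  4  5  6  7  8  9 10 11 12
     L  L  W  W  W  W  W  W  L  L  W  W  W
Position 12 is W, so the first player wins.

First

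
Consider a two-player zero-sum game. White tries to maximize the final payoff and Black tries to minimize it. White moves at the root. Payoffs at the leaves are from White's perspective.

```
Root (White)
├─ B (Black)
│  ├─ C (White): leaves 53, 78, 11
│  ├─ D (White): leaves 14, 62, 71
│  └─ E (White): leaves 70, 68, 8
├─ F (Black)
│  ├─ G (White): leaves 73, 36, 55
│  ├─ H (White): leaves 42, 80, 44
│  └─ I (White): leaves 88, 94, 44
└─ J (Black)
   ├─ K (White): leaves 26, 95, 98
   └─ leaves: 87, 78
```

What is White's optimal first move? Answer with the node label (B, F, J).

C (White): max(53, 78, 11) = 78
D (White): max(14, 62, 71) = 71
E (White): max(70, 68, 8) = 70
B (Black): min(78, 71, 70) = 70
G (White): max(73, 36, 55) = 73
H (White): max(42, 80, 44) = 80
I (White): max(88, 94, 44) = 94
F (Black): min(73, 80, 94) = 73
K (White): max(26, 95, 98) = 98
J (Black): min(98, 87, 78) = 78
Root (White): max(70, 73, 78) = 78
White picks the child with the highest value: J (value 78).

J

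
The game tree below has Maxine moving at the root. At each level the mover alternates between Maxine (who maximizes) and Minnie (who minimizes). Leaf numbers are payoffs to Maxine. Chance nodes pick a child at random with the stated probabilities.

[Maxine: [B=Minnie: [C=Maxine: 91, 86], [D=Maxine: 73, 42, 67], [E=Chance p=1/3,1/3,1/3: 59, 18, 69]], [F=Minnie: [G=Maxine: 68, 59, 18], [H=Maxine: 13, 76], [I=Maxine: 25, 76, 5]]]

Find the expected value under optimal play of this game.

C (Maxine): max(91, 86) = 91
D (Maxine): max(73, 42, 67) = 73
E (Chance): 1/3·59 + 1/3·18 + 1/3·69 = 48.67
B (Minnie): min(91, 73, 48.67) = 48.67
G (Maxine): max(68, 59, 18) = 68
H (Maxine): max(13, 76) = 76
I (Maxine): max(25, 76, 5) = 76
F (Minnie): min(68, 76, 76) = 68
Root (Maxine): max(48.67, 68) = 68

68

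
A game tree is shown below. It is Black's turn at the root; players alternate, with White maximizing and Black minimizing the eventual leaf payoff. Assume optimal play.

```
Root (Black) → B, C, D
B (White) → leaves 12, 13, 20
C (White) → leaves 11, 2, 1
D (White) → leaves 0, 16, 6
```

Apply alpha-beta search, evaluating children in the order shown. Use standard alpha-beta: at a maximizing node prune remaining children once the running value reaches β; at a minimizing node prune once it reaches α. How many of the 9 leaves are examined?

B [α=-∞,β=+∞]: v=20
C [α=-∞,β=20]: v=11
D [α=-∞,β=11]: v=16 after child 2 ≥ β → β-cutoff, skip 1
Root [α=-∞,β=+∞]: v=11
Leaves evaluated: 8 of 9.

8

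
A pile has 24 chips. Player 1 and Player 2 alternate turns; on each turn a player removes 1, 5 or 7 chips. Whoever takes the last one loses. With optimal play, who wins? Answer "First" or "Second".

First

Positions where the player to move wins (W) vs loses (L):
i:   0  1  2  3  4  5  6  7  8  9 10 11 12 13 14 15 16 17 18 19 20 21 22 23 24
     W  L  W  L  W  L  W  L  W  L  W  L  W  L  W  L  W  L  W  L  W  L  W  L  W
Position 24 is W, so the first player wins.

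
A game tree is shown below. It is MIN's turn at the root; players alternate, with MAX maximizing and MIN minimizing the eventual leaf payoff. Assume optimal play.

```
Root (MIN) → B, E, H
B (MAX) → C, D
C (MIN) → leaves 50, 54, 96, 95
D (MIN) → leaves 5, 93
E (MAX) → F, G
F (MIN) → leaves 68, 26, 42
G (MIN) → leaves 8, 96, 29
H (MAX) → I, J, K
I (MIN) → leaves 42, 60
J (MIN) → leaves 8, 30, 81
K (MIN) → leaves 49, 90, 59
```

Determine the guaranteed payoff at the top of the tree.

C (MIN): min(50, 54, 96, 95) = 50
D (MIN): min(5, 93) = 5
B (MAX): max(50, 5) = 50
F (MIN): min(68, 26, 42) = 26
G (MIN): min(8, 96, 29) = 8
E (MAX): max(26, 8) = 26
I (MIN): min(42, 60) = 42
J (MIN): min(8, 30, 81) = 8
K (MIN): min(49, 90, 59) = 49
H (MAX): max(42, 8, 49) = 49
Root (MIN): min(50, 26, 49) = 26

26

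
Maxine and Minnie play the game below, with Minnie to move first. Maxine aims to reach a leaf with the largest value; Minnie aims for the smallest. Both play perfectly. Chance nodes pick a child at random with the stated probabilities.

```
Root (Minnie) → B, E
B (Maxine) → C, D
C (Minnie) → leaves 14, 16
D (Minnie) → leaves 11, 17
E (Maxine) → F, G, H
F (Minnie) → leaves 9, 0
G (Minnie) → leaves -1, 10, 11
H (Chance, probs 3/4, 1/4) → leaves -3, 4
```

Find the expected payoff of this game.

C (Minnie): min(14, 16) = 14
D (Minnie): min(11, 17) = 11
B (Maxine): max(14, 11) = 14
F (Minnie): min(9, 0) = 0
G (Minnie): min(-1, 10, 11) = -1
H (Chance): 3/4·-3 + 1/4·4 = -1.25
E (Maxine): max(0, -1, -1.25) = 0
Root (Minnie): min(14, 0) = 0

0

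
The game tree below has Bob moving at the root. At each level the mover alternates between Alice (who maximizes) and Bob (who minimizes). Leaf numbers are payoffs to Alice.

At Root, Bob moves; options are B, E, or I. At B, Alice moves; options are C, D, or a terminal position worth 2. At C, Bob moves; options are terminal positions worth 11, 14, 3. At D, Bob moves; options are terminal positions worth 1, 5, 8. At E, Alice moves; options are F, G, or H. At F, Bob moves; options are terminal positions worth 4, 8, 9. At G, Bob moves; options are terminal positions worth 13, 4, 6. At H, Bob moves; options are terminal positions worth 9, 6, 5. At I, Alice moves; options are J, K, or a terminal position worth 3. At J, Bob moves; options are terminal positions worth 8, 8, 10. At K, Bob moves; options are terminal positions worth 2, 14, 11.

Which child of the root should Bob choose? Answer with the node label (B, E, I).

C (Bob): min(11, 14, 3) = 3
D (Bob): min(1, 5, 8) = 1
B (Alice): max(3, 1, 2) = 3
F (Bob): min(4, 8, 9) = 4
G (Bob): min(13, 4, 6) = 4
H (Bob): min(9, 6, 5) = 5
E (Alice): max(4, 4, 5) = 5
J (Bob): min(8, 8, 10) = 8
K (Bob): min(2, 14, 11) = 2
I (Alice): max(8, 2, 3) = 8
Root (Bob): min(3, 5, 8) = 3
Bob picks the child with the lowest value: B (value 3).

B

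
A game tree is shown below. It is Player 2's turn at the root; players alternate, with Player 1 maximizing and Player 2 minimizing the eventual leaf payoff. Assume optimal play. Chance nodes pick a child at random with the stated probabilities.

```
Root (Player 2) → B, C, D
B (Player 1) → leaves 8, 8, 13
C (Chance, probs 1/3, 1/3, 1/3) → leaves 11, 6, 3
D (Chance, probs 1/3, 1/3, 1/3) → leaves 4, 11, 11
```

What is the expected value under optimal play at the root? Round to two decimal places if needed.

B (Player 1): max(8, 8, 13) = 13
C (Chance): 1/3·11 + 1/3·6 + 1/3·3 = 6.67
D (Chance): 1/3·4 + 1/3·11 + 1/3·11 = 8.67
Root (Player 2): min(13, 6.67, 8.67) = 6.67

6.67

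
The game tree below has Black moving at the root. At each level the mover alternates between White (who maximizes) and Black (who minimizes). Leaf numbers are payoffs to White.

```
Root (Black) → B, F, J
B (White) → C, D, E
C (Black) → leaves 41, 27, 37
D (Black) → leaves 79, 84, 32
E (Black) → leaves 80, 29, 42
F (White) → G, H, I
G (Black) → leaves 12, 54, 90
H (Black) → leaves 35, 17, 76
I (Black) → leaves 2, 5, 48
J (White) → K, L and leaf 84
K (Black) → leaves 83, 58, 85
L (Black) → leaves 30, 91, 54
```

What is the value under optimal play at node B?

C: min(41, 27, 37) = 27
D: min(79, 84, 32) = 32
E: min(80, 29, 42) = 29
B: max(27, 32, 29) = 32

32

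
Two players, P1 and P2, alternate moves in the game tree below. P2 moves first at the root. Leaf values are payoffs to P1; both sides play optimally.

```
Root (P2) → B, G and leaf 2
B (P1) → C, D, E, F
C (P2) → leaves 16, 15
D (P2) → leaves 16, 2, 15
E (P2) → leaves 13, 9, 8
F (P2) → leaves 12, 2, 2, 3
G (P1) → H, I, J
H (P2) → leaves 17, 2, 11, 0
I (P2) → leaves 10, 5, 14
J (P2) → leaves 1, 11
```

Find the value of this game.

2

C (P2): min(16, 15) = 15
D (P2): min(16, 2, 15) = 2
E (P2): min(13, 9, 8) = 8
F (P2): min(12, 2, 2, 3) = 2
B (P1): max(15, 2, 8, 2) = 15
H (P2): min(17, 2, 11, 0) = 0
I (P2): min(10, 5, 14) = 5
J (P2): min(1, 11) = 1
G (P1): max(0, 5, 1) = 5
Root (P2): min(15, 5, 2) = 2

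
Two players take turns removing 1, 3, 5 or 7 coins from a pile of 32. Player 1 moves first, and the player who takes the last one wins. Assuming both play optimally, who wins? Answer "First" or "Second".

Compute winning (W) and losing (L) positions by backward induction:
i:   0  1  2  3  4  5  6  7  8  9 10 11 12 13 14 15 16 17 18 19 20 21 22 23 24 25 26 27 28 29 30 31 32
     L  W  L  W  L  W  L  W  L  W  L  W  L  W  L  W  L  W  L  W  L  W  L  W  L  W  L  W  L  W  L  W  L
Position 32 is L, so the second player wins.

Second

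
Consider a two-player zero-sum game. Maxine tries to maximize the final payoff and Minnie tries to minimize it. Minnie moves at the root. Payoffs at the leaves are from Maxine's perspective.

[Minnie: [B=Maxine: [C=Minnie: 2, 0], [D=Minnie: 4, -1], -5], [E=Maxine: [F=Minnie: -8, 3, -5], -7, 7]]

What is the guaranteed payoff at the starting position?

0

C (Minnie): min(2, 0) = 0
D (Minnie): min(4, -1) = -1
B (Maxine): max(0, -1, -5) = 0
F (Minnie): min(-8, 3, -5) = -8
E (Maxine): max(-8, -7, 7) = 7
Root (Minnie): min(0, 7) = 0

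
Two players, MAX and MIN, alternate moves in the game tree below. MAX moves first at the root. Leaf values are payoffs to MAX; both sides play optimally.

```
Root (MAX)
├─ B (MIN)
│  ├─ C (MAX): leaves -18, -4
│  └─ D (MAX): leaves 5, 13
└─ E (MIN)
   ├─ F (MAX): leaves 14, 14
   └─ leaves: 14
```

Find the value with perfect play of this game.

C (MAX): max(-18, -4) = -4
D (MAX): max(5, 13) = 13
B (MIN): min(-4, 13) = -4
F (MAX): max(14, 14) = 14
E (MIN): min(14, 14) = 14
Root (MAX): max(-4, 14) = 14

14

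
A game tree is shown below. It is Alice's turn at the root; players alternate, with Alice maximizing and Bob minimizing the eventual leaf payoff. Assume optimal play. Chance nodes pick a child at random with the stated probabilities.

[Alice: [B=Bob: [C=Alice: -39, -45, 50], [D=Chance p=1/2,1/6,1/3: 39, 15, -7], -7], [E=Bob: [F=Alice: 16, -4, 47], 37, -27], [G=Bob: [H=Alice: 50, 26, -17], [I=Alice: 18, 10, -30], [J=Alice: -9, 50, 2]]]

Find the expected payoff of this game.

18

C (Alice): max(-39, -45, 50) = 50
D (Chance): 1/2·39 + 1/6·15 + 1/3·-7 = 19.67
B (Bob): min(50, 19.67, -7) = -7
F (Alice): max(16, -4, 47) = 47
E (Bob): min(47, 37, -27) = -27
H (Alice): max(50, 26, -17) = 50
I (Alice): max(18, 10, -30) = 18
J (Alice): max(-9, 50, 2) = 50
G (Bob): min(50, 18, 50) = 18
Root (Alice): max(-7, -27, 18) = 18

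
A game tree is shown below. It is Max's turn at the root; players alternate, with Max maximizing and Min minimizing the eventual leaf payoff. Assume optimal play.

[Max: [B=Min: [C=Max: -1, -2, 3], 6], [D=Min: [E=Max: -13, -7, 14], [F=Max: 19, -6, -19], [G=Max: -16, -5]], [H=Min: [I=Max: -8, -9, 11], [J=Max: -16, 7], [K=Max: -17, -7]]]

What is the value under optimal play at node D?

E: max(-13, -7, 14) = 14
F: max(19, -6, -19) = 19
G: max(-16, -5) = -5
D: min(14, 19, -5) = -5

-5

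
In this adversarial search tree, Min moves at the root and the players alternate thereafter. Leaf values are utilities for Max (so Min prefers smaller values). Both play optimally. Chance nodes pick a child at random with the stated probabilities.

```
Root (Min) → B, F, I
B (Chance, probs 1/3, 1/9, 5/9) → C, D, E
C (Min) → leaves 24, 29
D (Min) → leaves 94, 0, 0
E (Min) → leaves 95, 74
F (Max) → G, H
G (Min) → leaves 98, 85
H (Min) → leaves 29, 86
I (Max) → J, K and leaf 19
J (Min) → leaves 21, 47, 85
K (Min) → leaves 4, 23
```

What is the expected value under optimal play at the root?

C (Min): min(24, 29) = 24
D (Min): min(94, 0, 0) = 0
E (Min): min(95, 74) = 74
B (Chance): 1/3·24 + 1/9·0 + 5/9·74 = 49.11
G (Min): min(98, 85) = 85
H (Min): min(29, 86) = 29
F (Max): max(85, 29) = 85
J (Min): min(21, 47, 85) = 21
K (Min): min(4, 23) = 4
I (Max): max(21, 4, 19) = 21
Root (Min): min(49.11, 85, 21) = 21

21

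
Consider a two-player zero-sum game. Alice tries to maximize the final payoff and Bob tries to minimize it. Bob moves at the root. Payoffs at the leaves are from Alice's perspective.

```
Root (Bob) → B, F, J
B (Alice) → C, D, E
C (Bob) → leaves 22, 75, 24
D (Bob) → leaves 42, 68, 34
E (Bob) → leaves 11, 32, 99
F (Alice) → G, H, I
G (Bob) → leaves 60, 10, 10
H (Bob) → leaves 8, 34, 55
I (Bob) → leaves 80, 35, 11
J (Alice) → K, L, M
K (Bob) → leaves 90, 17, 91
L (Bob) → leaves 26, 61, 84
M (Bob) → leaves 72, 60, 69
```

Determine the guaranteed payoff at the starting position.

11

C (Bob): min(22, 75, 24) = 22
D (Bob): min(42, 68, 34) = 34
E (Bob): min(11, 32, 99) = 11
B (Alice): max(22, 34, 11) = 34
G (Bob): min(60, 10, 10) = 10
H (Bob): min(8, 34, 55) = 8
I (Bob): min(80, 35, 11) = 11
F (Alice): max(10, 8, 11) = 11
K (Bob): min(90, 17, 91) = 17
L (Bob): min(26, 61, 84) = 26
M (Bob): min(72, 60, 69) = 60
J (Alice): max(17, 26, 60) = 60
Root (Bob): min(34, 11, 60) = 11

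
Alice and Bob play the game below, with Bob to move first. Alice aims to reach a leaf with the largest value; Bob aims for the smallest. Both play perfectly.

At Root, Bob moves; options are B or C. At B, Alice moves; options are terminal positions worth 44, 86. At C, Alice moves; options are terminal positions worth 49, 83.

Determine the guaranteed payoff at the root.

B (Alice): max(44, 86) = 86
C (Alice): max(49, 83) = 83
Root (Bob): min(86, 83) = 83

83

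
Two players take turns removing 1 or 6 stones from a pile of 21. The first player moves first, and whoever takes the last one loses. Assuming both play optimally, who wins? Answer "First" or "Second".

Mark each pile size as W (mover wins) or L (mover loses):
i:   0  1  2  3  4  5  6  7  8  9 10 11 12 13 14 15 16 17 18 19 20 21
     W  L  W  L  W  L  W  W  L  W  L  W  L  W  W  L  W  L  W  L  W  W
Position 21 is W, so the first player wins.

First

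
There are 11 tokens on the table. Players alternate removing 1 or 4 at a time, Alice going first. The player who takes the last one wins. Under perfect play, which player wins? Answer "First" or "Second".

First

Compute winning (W) and losing (L) positions by backward induction:
i:   0  1  2  3  4  5  6  7  8  9 10 11
     L  W  L  W  W  L  W  L  W  W  L  W
Position 11 is W, so the first player wins.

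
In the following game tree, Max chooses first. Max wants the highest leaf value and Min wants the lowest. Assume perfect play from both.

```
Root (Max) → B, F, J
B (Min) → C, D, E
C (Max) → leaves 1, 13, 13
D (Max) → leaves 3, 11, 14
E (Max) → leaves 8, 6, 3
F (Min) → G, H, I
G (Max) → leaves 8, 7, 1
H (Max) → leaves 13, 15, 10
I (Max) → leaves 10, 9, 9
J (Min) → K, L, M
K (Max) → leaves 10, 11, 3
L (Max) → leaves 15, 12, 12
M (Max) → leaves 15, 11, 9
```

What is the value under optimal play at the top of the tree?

C (Max): max(1, 13, 13) = 13
D (Max): max(3, 11, 14) = 14
E (Max): max(8, 6, 3) = 8
B (Min): min(13, 14, 8) = 8
G (Max): max(8, 7, 1) = 8
H (Max): max(13, 15, 10) = 15
I (Max): max(10, 9, 9) = 10
F (Min): min(8, 15, 10) = 8
K (Max): max(10, 11, 3) = 11
L (Max): max(15, 12, 12) = 15
M (Max): max(15, 11, 9) = 15
J (Min): min(11, 15, 15) = 11
Root (Max): max(8, 8, 11) = 11

11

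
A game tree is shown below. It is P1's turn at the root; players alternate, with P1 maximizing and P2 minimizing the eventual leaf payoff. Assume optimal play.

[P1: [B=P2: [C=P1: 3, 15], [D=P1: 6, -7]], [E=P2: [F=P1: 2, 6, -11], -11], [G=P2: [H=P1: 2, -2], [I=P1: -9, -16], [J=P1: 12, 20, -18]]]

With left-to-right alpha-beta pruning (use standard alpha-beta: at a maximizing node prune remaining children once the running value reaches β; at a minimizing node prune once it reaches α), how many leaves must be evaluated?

C [α=-∞,β=+∞]: v=15
D [α=-∞,β=15]: v=6
B [α=-∞,β=+∞]: v=6
F [α=6,β=+∞]: v=6
E [α=6,β=+∞]: v=6 after child 1 ≤ α → α-cutoff, skip 1
H [α=6,β=+∞]: v=2
G [α=6,β=+∞]: v=2 after child 1 ≤ α → α-cutoff, skip 2
Root [α=-∞,β=+∞]: v=6
Leaves evaluated: 9 of 15.

9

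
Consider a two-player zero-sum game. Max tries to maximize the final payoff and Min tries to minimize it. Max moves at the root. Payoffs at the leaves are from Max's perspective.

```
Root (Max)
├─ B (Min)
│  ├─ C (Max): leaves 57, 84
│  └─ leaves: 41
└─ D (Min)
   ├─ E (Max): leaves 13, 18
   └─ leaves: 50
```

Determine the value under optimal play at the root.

41

C (Max): max(57, 84) = 84
B (Min): min(84, 41) = 41
E (Max): max(13, 18) = 18
D (Min): min(18, 50) = 18
Root (Max): max(41, 18) = 41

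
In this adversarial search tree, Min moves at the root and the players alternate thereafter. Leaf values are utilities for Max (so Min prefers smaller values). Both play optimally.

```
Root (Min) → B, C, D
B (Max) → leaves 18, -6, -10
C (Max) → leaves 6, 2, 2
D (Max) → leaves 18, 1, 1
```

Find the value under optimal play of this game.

6

B (Max): max(18, -6, -10) = 18
C (Max): max(6, 2, 2) = 6
D (Max): max(18, 1, 1) = 18
Root (Min): min(18, 6, 18) = 6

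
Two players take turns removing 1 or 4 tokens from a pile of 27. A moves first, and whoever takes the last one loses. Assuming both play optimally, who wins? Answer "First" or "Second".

W/L table (W = player to move can force a win):
i:   0  1  2  3  4  5  6  7  8  9 10 11 12 13 14 15 16 17 18 19 20 21 22 23 24 25 26 27
     W  L  W  L  W  W  L  W  L  W  W  L  W  L  W  W  L  W  L  W  W  L  W  L  W  W  L  W
Position 27 is W, so the first player wins.

First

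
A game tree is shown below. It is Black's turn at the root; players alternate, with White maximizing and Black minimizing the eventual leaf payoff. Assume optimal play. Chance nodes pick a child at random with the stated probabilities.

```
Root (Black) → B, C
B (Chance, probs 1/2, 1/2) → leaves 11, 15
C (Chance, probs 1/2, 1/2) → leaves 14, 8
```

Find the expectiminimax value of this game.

B (Chance): 1/2·11 + 1/2·15 = 13
C (Chance): 1/2·14 + 1/2·8 = 11
Root (Black): min(13, 11) = 11

11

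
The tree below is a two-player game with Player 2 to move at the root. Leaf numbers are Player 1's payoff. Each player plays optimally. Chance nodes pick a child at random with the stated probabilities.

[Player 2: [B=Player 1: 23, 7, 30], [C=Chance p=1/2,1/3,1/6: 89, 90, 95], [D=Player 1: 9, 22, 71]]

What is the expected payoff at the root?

30

B (Player 1): max(23, 7, 30) = 30
C (Chance): 1/2·89 + 1/3·90 + 1/6·95 = 90.33
D (Player 1): max(9, 22, 71) = 71
Root (Player 2): min(30, 90.33, 71) = 30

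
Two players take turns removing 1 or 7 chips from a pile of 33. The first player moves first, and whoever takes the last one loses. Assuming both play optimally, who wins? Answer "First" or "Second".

Mark each pile size as W (mover wins) or L (mover loses):
i:   0  1  2  3  4  5  6  7  8  9 10 11 12 13 14 15 16 17 18 19 20 21 22 23 24 25 26 27 28 29 30 31 32 33
     W  L  W  L  W  L  W  L  W  L  W  L  W  L  W  L  W  L  W  L  W  L  W  L  W  L  W  L  W  L  W  L  W  L
Position 33 is L, so the second player wins.

Second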